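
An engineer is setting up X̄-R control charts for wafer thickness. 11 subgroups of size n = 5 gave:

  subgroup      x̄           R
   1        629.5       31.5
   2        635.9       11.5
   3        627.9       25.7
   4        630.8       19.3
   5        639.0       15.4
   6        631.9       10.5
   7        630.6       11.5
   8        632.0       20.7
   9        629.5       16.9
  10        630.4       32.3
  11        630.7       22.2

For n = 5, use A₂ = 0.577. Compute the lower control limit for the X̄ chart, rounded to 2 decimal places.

X̄̄ = (629.5 + 635.9 + 627.9 + 630.8 + 639.0 + 631.9 + 630.6 + 632.0 + 629.5 + 630.4 + 630.7) / 11 = 6948.2000 / 11 = 631.6545
R̄ = (31.5 + 11.5 + 25.7 + 19.3 + 15.4 + 10.5 + 11.5 + 20.7 + 16.9 + 32.3 + 22.2) / 11 = 217.5000 / 11 = 19.7727
LCL = X̄̄ − A₂·R̄ = 631.6545 − 0.577 × 19.7727 = 620.2457

620.25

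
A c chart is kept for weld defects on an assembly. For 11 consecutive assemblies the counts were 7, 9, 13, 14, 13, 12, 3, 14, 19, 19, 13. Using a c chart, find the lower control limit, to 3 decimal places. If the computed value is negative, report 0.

c̄ = (7 + 9 + 13 + 14 + 13 + 12 + 3 + 14 + 19 + 19 + 13) / 11 = 136 / 11 = 12.3636
LCL = c̄ − 3√c̄ = 12.3636 − 3 × 3.5162 = 1.8150

1.815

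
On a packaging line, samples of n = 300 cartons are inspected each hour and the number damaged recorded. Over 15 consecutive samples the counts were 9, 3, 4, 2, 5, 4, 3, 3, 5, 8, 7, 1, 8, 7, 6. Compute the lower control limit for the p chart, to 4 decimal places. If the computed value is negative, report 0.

0.0000

p̄ = Σdᵢ / (k·n) = 75 / (15 × 300) = 0.01667
LCL = p̄ − 3·√(p̄(1−p̄)/n) = 0.01667 − 3 × 0.00739 = -0.00551 → 0 (negative, so LCL = 0)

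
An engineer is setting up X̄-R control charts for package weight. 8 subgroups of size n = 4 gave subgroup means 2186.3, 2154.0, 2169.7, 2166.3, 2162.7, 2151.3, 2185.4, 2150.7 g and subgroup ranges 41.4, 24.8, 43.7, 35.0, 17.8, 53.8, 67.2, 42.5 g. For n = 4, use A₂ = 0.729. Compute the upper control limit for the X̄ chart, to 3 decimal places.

X̄̄ = (2186.3 + 2154.0 + 2169.7 + 2166.3 + 2162.7 + 2151.3 + 2185.4 + 2150.7) / 8 = 17326.4000 / 8 = 2165.8000
R̄ = (41.4 + 24.8 + 43.7 + 35.0 + 17.8 + 53.8 + 67.2 + 42.5) / 8 = 326.2000 / 8 = 40.7750
UCL = X̄̄ + A₂·R̄ = 2165.8000 + 0.729 × 40.7750 = 2195.5250

2195.525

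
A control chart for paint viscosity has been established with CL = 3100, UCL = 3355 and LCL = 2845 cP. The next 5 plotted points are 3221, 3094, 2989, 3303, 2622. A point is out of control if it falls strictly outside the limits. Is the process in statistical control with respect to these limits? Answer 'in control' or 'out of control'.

out of control

Compare each point to [2845, 3355]: sample 5 = 2622 < LCL.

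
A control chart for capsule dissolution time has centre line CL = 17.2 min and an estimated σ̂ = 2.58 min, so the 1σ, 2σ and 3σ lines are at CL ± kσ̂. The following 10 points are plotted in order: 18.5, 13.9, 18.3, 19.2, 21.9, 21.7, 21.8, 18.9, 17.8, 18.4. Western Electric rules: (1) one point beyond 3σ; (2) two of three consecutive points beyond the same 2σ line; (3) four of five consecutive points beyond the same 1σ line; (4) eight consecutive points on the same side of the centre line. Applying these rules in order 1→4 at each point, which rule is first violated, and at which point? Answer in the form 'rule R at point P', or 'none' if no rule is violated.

rule 4 at point 10

Zone of each point (C = within 1σ̂, B = 1σ̂–2σ̂, A = 2σ̂–3σ̂, * = beyond 3σ̂; sign = side of CL): 1:+C, 2:-B, 3:+C, 4:+C, 5:+B, 6:+B, 7:+B, 8:+C, 9:+C, 10:+C
Rule 4 (eight consecutive points on the same side of the centre line) is satisfied at point 10.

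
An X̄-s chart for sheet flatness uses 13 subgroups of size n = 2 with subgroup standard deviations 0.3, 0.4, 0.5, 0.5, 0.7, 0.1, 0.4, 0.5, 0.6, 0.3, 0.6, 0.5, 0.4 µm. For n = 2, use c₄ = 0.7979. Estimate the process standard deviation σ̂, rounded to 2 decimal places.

s̄ = (0.3 + 0.4 + 0.5 + 0.5 + 0.7 + 0.1 + 0.4 + 0.5 + 0.6 + 0.3 + 0.6 + 0.5 + 0.4) / 13 = 0.4462
σ̂ = s̄ / c₄ = 0.4462 / 0.7979 = 0.5592

0.56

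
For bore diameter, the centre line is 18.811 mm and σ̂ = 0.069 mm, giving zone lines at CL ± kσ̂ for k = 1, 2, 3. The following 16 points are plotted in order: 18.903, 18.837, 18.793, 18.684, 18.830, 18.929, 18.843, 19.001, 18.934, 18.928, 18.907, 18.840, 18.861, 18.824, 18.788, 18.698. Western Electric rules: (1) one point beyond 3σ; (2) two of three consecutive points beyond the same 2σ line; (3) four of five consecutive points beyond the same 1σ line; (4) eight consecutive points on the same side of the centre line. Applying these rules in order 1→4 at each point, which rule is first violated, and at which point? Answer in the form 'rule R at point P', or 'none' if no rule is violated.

rule 3 at point 10

Zone of each point (C = within 1σ̂, B = 1σ̂–2σ̂, A = 2σ̂–3σ̂, * = beyond 3σ̂; sign = side of CL): 1:+B, 2:+C, 3:-C, 4:-B, 5:+C, 6:+B, 7:+C, 8:+A, 9:+B, 10:+B, 11:+B, 12:+C, 13:+C, 14:+C, 15:-C, 16:-B
Rule 3 (four of five consecutive points beyond the same 1σ limit) is satisfied at point 10.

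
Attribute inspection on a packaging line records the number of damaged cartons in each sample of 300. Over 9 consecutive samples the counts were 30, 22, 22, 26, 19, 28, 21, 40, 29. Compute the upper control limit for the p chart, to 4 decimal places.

0.1368

p̄ = Σdᵢ / (k·n) = 237 / (9 × 300) = 0.08778
UCL = p̄ + 3·√(p̄(1−p̄)/n) = 0.08778 + 3 × √(0.08778×0.91222/300) = 0.08778 + 3 × 0.01634 = 0.13679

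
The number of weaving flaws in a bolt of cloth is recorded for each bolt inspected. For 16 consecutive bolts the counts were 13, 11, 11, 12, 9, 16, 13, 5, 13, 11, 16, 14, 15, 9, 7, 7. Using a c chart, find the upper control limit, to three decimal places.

c̄ = (13 + 11 + 11 + 12 + 9 + 16 + 13 + 5 + 13 + 11 + 16 + 14 + 15 + 9 + 7 + 7) / 16 = 182 / 16 = 11.3750
UCL = c̄ + 3√c̄ = 11.3750 + 3 × √11.3750 = 11.3750 + 3 × 3.3727 = 21.4931

21.493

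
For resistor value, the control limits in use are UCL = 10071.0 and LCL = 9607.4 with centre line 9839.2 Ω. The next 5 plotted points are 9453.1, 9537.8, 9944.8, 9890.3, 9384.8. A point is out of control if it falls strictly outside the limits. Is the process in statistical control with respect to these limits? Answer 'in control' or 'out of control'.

out of control

Compare each point to [9607.4, 10071.0]: sample 1 = 9453.1 < LCL; sample 2 = 9537.8 < LCL; sample 5 = 9384.8 < LCL.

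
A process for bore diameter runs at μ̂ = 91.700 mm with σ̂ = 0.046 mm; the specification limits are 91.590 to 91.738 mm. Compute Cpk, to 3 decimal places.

Cpu = (USL − μ̂) / (3σ̂) = (91.738 − 91.700) / (3 × 0.046) = 0.2754; Cpl = (μ̂ − LSL) / (3σ̂) = (91.700 − 91.590) / (3 × 0.046) = 0.7971; Cpk = min(Cpu, Cpl) = 0.2754

0.275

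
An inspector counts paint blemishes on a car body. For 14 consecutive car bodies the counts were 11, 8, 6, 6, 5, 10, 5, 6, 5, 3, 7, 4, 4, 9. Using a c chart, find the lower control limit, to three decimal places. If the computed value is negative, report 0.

c̄ = (11 + 8 + 6 + 6 + 5 + 10 + 5 + 6 + 5 + 3 + 7 + 4 + 4 + 9) / 14 = 89 / 14 = 6.3571
LCL = c̄ − 3√c̄ = 6.3571 − 3 × 2.5213 = -1.2069 → 0 (cannot be negative)

0.000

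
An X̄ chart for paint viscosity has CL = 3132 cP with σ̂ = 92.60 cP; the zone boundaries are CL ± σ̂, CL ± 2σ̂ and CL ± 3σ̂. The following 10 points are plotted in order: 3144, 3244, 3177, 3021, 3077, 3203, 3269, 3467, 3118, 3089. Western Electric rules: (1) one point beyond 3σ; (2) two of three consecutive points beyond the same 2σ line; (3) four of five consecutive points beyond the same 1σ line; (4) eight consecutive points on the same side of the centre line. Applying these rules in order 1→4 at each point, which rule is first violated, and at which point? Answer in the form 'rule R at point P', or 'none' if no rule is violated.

rule 1 at point 8

Zone of each point (C = within 1σ̂, B = 1σ̂–2σ̂, A = 2σ̂–3σ̂, * = beyond 3σ̂; sign = side of CL): 1:+C, 2:+B, 3:+C, 4:-B, 5:-C, 6:+C, 7:+B, 8:+*, 9:-C, 10:-C
Rule 1 (one point beyond the 3σ limits) is satisfied at point 8.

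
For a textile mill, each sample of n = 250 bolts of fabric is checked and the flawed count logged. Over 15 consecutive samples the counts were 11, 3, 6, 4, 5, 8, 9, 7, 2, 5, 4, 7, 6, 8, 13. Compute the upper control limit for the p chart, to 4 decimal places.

p̄ = Σdᵢ / (k·n) = 98 / (15 × 250) = 0.02613
UCL = p̄ + 3·√(p̄(1−p̄)/n) = 0.02613 + 3 × √(0.02613×0.97387/250) = 0.02613 + 3 × 0.01009 = 0.05640

0.0564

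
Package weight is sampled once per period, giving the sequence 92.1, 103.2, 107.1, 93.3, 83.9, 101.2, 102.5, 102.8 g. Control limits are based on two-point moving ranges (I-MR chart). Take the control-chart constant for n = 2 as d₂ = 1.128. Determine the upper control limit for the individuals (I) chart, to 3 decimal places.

119.957

X̄ = (92.1 + 103.2 + 107.1 + 93.3 + 83.9 + 101.2 + 102.5 + 102.8) / 8 = 98.2625
Moving ranges: 11.1, 3.9, 13.8, 9.4, 17.3, 1.3, 0.3; M̄R̄ = 57.1000 / 7 = 8.1571
UCL = X̄ + 3·M̄R̄/d₂ = 98.2625 + 3 × 8.1571 / 1.128 = 119.9570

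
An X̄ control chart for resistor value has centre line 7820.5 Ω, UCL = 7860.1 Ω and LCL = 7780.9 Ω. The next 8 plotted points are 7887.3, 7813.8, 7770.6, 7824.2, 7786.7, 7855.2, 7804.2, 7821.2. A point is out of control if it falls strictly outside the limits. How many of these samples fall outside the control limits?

2

Compare each point to [7780.9, 7860.1]: sample 1 = 7887.3 > UCL; sample 3 = 7770.6 < LCL.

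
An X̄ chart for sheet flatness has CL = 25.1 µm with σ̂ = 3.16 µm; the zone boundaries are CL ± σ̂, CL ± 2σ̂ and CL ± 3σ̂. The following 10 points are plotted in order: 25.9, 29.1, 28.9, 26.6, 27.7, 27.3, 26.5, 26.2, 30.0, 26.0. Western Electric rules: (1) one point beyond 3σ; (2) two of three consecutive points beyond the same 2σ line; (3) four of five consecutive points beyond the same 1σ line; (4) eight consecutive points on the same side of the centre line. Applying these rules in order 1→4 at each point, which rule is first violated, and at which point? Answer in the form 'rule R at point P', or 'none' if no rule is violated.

Zone of each point (C = within 1σ̂, B = 1σ̂–2σ̂, A = 2σ̂–3σ̂, * = beyond 3σ̂; sign = side of CL): 1:+C, 2:+B, 3:+B, 4:+C, 5:+C, 6:+C, 7:+C, 8:+C, 9:+B, 10:+C
Rule 4 (eight consecutive points on the same side of the centre line) is satisfied at point 8.

rule 4 at point 8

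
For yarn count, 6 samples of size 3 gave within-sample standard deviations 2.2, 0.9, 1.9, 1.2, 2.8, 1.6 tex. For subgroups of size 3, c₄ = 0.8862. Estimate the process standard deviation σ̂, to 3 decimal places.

s̄ = (2.2 + 0.9 + 1.9 + 1.2 + 2.8 + 1.6) / 6 = 1.7667
σ̂ = s̄ / c₄ = 1.7667 / 0.8862 = 1.9935

1.994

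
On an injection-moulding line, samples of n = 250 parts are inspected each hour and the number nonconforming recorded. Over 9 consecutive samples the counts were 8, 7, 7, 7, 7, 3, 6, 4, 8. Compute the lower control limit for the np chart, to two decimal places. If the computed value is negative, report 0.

0.00

p̄ = Σdᵢ / (k·n) = 57 / (9 × 250) = 0.02533
LCL = np̄ − 3·√(np̄(1−p̄)) = 6.3333 − 3 × 2.4845 = -1.1203 → 0 (negative, so LCL = 0)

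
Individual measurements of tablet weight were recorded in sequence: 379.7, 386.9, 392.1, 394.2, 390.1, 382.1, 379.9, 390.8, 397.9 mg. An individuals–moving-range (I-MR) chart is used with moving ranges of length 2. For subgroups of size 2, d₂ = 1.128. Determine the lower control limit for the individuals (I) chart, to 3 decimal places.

372.630

X̄ = (379.7 + 386.9 + 392.1 + 394.2 + 390.1 + 382.1 + 379.9 + 390.8 + 397.9) / 9 = 388.1889
Moving ranges: 7.2, 5.2, 2.1, 4.1, 8.0, 2.2, 10.9, 7.1; M̄R̄ = 46.8000 / 8 = 5.8500
LCL = X̄ − 3·M̄R̄/d₂ = 388.1889 − 3 × 5.8500 / 1.128 = 372.6304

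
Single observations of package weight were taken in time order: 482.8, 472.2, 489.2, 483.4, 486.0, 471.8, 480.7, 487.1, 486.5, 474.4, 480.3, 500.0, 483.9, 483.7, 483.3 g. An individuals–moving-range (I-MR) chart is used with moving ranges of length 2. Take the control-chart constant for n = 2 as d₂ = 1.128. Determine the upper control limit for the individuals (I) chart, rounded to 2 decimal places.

X̄ = (482.8 + 472.2 + 489.2 + 483.4 + 486.0 + 471.8 + 480.7 + 487.1 + 486.5 + 474.4 + 480.3 + 500.0 + 483.9 + 483.7 + 483.3) / 15 = 483.0200
Moving ranges: 10.6, 17.0, 5.8, 2.6, 14.2, 8.9, 6.4, 0.6, 12.1, 5.9, 19.7, 16.1, 0.2, 0.4; M̄R̄ = 120.5000 / 14 = 8.6071
UCL = X̄ + 3·M̄R̄/d₂ = 483.0200 + 3 × 8.6071 / 1.128 = 505.9113

505.91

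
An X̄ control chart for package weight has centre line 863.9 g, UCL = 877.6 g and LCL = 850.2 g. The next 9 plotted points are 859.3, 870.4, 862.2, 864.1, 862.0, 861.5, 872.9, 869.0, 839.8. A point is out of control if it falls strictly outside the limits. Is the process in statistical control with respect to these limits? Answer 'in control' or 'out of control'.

Compare each point to [850.2, 877.6]: sample 9 = 839.8 < LCL.

out of control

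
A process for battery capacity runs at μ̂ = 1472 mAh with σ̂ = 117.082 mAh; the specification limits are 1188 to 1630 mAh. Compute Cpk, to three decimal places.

Cpu = (USL − μ̂) / (3σ̂) = (1630 − 1472) / (3 × 117.082) = 0.4498; Cpl = (μ̂ − LSL) / (3σ̂) = (1472 − 1188) / (3 × 117.082) = 0.8086; Cpk = min(Cpu, Cpl) = 0.4498

0.450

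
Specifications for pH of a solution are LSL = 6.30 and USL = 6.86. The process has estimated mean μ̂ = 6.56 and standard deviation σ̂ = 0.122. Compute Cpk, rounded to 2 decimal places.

0.71

Cpu = (USL − μ̂) / (3σ̂) = (6.86 − 6.56) / (3 × 0.122) = 0.8197; Cpl = (μ̂ − LSL) / (3σ̂) = (6.56 − 6.30) / (3 × 0.122) = 0.7104; Cpk = min(Cpu, Cpl) = 0.7104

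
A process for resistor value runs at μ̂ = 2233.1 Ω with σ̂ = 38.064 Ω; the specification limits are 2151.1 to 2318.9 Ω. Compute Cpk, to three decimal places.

0.718

Cpu = (USL − μ̂) / (3σ̂) = (2318.9 − 2233.1) / (3 × 38.064) = 0.7514; Cpl = (μ̂ − LSL) / (3σ̂) = (2233.1 − 2151.1) / (3 × 38.064) = 0.7181; Cpk = min(Cpu, Cpl) = 0.7181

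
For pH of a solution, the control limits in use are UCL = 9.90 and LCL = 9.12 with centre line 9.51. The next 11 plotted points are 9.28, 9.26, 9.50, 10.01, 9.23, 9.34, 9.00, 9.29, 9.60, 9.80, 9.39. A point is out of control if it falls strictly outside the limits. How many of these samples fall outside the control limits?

Compare each point to [9.12, 9.90]: sample 4 = 10.01 > UCL; sample 7 = 9.00 < LCL.

2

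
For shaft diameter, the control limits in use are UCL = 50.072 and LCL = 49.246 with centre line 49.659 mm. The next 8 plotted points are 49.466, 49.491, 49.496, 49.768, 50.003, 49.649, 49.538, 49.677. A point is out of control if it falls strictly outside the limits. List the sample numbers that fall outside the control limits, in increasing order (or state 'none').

none

All 8 points lie within [49.246, 50.072].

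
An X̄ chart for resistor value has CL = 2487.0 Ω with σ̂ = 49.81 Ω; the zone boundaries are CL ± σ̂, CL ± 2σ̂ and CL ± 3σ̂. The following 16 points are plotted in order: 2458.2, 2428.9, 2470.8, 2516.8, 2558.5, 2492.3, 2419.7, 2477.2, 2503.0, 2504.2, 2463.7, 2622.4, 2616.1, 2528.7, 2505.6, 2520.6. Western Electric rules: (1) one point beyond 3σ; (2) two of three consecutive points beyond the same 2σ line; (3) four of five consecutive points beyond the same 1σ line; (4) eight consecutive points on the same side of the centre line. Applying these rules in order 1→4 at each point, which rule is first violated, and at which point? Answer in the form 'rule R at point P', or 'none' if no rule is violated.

Zone of each point (C = within 1σ̂, B = 1σ̂–2σ̂, A = 2σ̂–3σ̂, * = beyond 3σ̂; sign = side of CL): 1:-C, 2:-B, 3:-C, 4:+C, 5:+B, 6:+C, 7:-B, 8:-C, 9:+C, 10:+C, 11:-C, 12:+A, 13:+A, 14:+C, 15:+C, 16:+C
Rule 2 (two of three consecutive points beyond the same 2σ limit) is satisfied at point 13.

rule 2 at point 13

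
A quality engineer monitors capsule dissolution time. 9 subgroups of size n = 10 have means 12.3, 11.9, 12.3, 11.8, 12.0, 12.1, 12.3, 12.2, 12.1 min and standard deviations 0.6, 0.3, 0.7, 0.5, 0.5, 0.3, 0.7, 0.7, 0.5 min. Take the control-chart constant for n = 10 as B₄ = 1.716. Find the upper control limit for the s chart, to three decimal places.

s̄ = (0.6 + 0.3 + 0.7 + 0.5 + 0.5 + 0.3 + 0.7 + 0.7 + 0.5) / 9 = 0.5333
UCL_s = B₄·s̄ = 1.716 × 0.5333 = 0.9152

0.915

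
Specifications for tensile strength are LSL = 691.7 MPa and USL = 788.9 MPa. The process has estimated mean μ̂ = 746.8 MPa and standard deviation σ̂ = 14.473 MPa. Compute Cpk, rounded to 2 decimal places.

Cpu = (USL − μ̂) / (3σ̂) = (788.9 − 746.8) / (3 × 14.473) = 0.9696; Cpl = (μ̂ − LSL) / (3σ̂) = (746.8 − 691.7) / (3 × 14.473) = 1.2690; Cpk = min(Cpu, Cpl) = 0.9696

0.97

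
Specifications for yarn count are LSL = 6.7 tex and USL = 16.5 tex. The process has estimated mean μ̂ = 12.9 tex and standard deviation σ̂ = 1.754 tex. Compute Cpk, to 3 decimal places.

0.684

Cpu = (USL − μ̂) / (3σ̂) = (16.5 − 12.9) / (3 × 1.754) = 0.6842; Cpl = (μ̂ − LSL) / (3σ̂) = (12.9 − 6.7) / (3 × 1.754) = 1.1783; Cpk = min(Cpu, Cpl) = 0.6842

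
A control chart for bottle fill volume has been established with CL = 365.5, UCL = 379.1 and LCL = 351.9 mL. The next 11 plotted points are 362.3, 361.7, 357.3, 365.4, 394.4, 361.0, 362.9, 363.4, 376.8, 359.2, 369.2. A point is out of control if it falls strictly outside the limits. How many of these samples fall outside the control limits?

1

Compare each point to [351.9, 379.1]: sample 5 = 394.4 > UCL.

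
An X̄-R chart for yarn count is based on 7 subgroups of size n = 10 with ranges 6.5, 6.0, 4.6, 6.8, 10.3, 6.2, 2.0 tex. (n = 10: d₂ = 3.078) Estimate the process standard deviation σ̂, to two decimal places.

1.97

R̄ = (6.5 + 6.0 + 4.6 + 6.8 + 10.3 + 6.2 + 2.0) / 7 = 6.0571
σ̂ = R̄ / d₂ = 6.0571 / 3.078 = 1.9679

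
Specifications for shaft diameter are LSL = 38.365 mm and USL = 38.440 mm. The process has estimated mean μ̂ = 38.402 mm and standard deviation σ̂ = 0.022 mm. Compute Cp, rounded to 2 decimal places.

Cp = (USL − LSL) / (6σ̂) = (38.440 − 38.365) / (6 × 0.022) = 0.0750 / 0.1320 = 0.5682

0.57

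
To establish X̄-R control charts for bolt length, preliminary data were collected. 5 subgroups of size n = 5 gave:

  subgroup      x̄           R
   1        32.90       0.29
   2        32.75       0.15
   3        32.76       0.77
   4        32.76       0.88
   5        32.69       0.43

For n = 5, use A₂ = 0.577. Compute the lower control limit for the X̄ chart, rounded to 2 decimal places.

32.48

X̄̄ = (32.90 + 32.75 + 32.76 + 32.76 + 32.69) / 5 = 163.8600 / 5 = 32.7720
R̄ = (0.29 + 0.15 + 0.77 + 0.88 + 0.43) / 5 = 2.5200 / 5 = 0.5040
LCL = X̄̄ − A₂·R̄ = 32.7720 − 0.577 × 0.5040 = 32.4812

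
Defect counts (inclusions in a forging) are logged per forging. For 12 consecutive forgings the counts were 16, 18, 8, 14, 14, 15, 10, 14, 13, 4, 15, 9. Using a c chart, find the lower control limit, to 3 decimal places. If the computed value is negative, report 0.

1.893

c̄ = (16 + 18 + 8 + 14 + 14 + 15 + 10 + 14 + 13 + 4 + 15 + 9) / 12 = 150 / 12 = 12.5000
LCL = c̄ − 3√c̄ = 12.5000 − 3 × 3.5355 = 1.8934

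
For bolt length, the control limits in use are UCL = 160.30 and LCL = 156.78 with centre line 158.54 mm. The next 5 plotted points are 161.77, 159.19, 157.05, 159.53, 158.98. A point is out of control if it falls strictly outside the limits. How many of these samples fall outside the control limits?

Compare each point to [156.78, 160.30]: sample 1 = 161.77 > UCL.

1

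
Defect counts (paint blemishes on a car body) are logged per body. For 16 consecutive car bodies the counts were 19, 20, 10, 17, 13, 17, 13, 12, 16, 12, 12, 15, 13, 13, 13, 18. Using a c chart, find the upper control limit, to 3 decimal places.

26.011

c̄ = (19 + 20 + 10 + 17 + 13 + 17 + 13 + 12 + 16 + 12 + 12 + 15 + 13 + 13 + 13 + 18) / 16 = 233 / 16 = 14.5625
UCL = c̄ + 3√c̄ = 14.5625 + 3 × √14.5625 = 14.5625 + 3 × 3.8161 = 26.0108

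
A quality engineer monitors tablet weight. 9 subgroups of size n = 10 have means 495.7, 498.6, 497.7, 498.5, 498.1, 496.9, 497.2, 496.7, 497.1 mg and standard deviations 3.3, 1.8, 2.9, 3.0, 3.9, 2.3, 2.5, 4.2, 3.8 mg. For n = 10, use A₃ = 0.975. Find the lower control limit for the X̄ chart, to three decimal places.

494.388

X̄̄ = (495.7 + 498.6 + 497.7 + 498.5 + 498.1 + 496.9 + 497.2 + 496.7 + 497.1) / 9 = 497.3889
s̄ = (3.3 + 1.8 + 2.9 + 3.0 + 3.9 + 2.3 + 2.5 + 4.2 + 3.8) / 9 = 3.0778
LCL = X̄̄ − A₃·s̄ = 497.3889 − 0.975 × 3.0778 = 494.3881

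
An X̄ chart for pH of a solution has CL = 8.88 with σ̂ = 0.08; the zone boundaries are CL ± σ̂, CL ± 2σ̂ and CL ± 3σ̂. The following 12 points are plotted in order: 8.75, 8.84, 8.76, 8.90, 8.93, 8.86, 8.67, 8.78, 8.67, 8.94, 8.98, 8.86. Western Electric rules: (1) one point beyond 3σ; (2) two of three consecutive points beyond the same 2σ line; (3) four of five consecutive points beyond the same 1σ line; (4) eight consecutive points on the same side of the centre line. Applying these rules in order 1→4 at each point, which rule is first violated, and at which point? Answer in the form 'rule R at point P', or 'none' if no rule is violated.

rule 2 at point 9

Zone of each point (C = within 1σ̂, B = 1σ̂–2σ̂, A = 2σ̂–3σ̂, * = beyond 3σ̂; sign = side of CL): 1:-B, 2:-C, 3:-B, 4:+C, 5:+C, 6:-C, 7:-A, 8:-B, 9:-A, 10:+C, 11:+B, 12:-C
Rule 2 (two of three consecutive points beyond the same 2σ limit) is satisfied at point 9.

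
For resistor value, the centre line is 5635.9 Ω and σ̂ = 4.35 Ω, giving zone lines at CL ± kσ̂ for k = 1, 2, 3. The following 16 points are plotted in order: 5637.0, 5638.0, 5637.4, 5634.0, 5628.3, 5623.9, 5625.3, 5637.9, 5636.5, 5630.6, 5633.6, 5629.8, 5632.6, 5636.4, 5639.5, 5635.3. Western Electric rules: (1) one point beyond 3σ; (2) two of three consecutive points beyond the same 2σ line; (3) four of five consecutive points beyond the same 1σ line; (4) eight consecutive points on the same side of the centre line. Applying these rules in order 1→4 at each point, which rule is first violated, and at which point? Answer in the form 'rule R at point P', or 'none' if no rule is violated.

rule 2 at point 7

Zone of each point (C = within 1σ̂, B = 1σ̂–2σ̂, A = 2σ̂–3σ̂, * = beyond 3σ̂; sign = side of CL): 1:+C, 2:+C, 3:+C, 4:-C, 5:-B, 6:-A, 7:-A, 8:+C, 9:+C, 10:-B, 11:-C, 12:-B, 13:-C, 14:+C, 15:+C, 16:-C
Rule 2 (two of three consecutive points beyond the same 2σ limit) is satisfied at point 7.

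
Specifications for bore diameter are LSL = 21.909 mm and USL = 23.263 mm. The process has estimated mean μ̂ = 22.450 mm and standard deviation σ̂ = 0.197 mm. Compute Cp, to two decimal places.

1.15

Cp = (USL − LSL) / (6σ̂) = (23.263 − 21.909) / (6 × 0.197) = 1.3540 / 1.1820 = 1.1455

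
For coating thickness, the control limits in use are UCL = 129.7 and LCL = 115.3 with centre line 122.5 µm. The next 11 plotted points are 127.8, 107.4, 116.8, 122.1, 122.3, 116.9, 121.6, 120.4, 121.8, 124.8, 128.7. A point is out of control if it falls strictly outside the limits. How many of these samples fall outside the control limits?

1

Compare each point to [115.3, 129.7]: sample 2 = 107.4 < LCL.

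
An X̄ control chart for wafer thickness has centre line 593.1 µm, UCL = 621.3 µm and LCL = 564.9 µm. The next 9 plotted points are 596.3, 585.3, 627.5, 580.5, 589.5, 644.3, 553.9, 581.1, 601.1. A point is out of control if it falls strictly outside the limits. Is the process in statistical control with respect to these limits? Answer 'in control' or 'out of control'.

out of control

Compare each point to [564.9, 621.3]: sample 3 = 627.5 > UCL; sample 6 = 644.3 > UCL; sample 7 = 553.9 < LCL.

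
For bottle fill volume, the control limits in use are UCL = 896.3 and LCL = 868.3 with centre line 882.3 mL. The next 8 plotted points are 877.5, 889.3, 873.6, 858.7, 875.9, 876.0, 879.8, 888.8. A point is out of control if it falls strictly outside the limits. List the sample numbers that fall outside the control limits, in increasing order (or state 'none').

4

Compare each point to [868.3, 896.3]: sample 4 = 858.7 < LCL.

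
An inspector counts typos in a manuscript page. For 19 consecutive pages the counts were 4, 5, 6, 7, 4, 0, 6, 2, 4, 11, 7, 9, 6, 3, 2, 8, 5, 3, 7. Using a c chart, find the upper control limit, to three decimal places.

c̄ = (4 + 5 + 6 + 7 + 4 + 0 + 6 + 2 + 4 + 11 + 7 + 9 + 6 + 3 + 2 + 8 + 5 + 3 + 7) / 19 = 99 / 19 = 5.2105
UCL = c̄ + 3√c̄ = 5.2105 + 3 × √5.2105 = 5.2105 + 3 × 2.2827 = 12.0585

12.058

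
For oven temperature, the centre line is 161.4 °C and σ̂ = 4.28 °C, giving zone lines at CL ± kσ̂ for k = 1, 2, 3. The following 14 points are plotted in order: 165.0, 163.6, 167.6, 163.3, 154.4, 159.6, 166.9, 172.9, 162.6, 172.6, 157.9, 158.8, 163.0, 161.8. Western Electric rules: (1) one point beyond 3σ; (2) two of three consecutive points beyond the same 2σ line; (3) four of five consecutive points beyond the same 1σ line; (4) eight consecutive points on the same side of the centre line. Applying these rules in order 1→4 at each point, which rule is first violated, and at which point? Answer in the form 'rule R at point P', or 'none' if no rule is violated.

rule 2 at point 10

Zone of each point (C = within 1σ̂, B = 1σ̂–2σ̂, A = 2σ̂–3σ̂, * = beyond 3σ̂; sign = side of CL): 1:+C, 2:+C, 3:+B, 4:+C, 5:-B, 6:-C, 7:+B, 8:+A, 9:+C, 10:+A, 11:-C, 12:-C, 13:+C, 14:+C
Rule 2 (two of three consecutive points beyond the same 2σ limit) is satisfied at point 10.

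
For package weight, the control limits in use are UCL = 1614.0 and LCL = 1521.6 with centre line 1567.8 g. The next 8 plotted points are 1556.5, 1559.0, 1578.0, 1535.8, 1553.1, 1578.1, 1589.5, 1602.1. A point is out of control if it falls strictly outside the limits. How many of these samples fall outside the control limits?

All 8 points lie within [1521.6, 1614.0].

0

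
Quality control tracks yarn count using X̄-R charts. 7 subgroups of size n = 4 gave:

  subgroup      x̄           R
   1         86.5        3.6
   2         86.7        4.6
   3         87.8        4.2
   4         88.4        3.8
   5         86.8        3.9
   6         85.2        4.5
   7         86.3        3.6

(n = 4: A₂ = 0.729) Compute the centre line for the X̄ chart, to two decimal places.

X̄̄ = (86.5 + 86.7 + 87.8 + 88.4 + 86.8 + 85.2 + 86.3) / 7 = 607.7000 / 7 = 86.8143
CL = X̄̄ = 86.8143

86.81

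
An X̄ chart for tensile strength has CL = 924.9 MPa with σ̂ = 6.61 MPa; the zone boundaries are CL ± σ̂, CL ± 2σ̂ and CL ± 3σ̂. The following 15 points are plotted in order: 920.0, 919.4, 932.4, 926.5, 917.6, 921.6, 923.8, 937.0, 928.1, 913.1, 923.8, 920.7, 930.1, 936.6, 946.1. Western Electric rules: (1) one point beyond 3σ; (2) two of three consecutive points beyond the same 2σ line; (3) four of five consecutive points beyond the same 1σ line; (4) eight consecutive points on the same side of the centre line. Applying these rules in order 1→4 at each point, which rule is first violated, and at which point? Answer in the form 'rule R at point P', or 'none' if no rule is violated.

rule 1 at point 15

Zone of each point (C = within 1σ̂, B = 1σ̂–2σ̂, A = 2σ̂–3σ̂, * = beyond 3σ̂; sign = side of CL): 1:-C, 2:-C, 3:+B, 4:+C, 5:-B, 6:-C, 7:-C, 8:+B, 9:+C, 10:-B, 11:-C, 12:-C, 13:+C, 14:+B, 15:+*
Rule 1 (one point beyond the 3σ limits) is satisfied at point 15.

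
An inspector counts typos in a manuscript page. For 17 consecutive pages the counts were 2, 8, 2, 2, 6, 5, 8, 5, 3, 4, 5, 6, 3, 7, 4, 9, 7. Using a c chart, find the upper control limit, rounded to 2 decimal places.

c̄ = (2 + 8 + 2 + 2 + 6 + 5 + 8 + 5 + 3 + 4 + 5 + 6 + 3 + 7 + 4 + 9 + 7) / 17 = 86 / 17 = 5.0588
UCL = c̄ + 3√c̄ = 5.0588 + 3 × √5.0588 = 5.0588 + 3 × 2.2492 = 11.8064

11.81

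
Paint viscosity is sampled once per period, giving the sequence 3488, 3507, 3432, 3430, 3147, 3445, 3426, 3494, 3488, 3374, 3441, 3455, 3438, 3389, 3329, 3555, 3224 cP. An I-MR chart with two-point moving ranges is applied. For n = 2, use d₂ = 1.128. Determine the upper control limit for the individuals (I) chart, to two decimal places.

3689.35

X̄ = (3488 + 3507 + 3432 + 3430 + 3147 + 3445 + 3426 + 3494 + 3488 + 3374 + 3441 + 3455 + 3438 + 3389 + 3329 + 3555 + 3224) / 17 = 3415.4118
Moving ranges: 19, 75, 2, 283, 298, 19, 68, 6, 114, 67, 14, 17, 49, 60, 226, 331; M̄R̄ = 1648.0000 / 16 = 103.0000
UCL = X̄ + 3·M̄R̄/d₂ = 3415.4118 + 3 × 103.0000 / 1.128 = 3689.3479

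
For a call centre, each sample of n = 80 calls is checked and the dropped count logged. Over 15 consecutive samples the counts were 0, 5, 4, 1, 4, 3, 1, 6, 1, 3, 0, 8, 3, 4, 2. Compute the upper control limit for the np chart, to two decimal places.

p̄ = Σdᵢ / (k·n) = 45 / (15 × 80) = 0.03750
UCL = np̄ + 3·√(np̄(1−p̄)) = 3.0000 + 3 × √(3.0000×0.96250) = 3.0000 + 3 × 1.6993 = 8.0978

8.10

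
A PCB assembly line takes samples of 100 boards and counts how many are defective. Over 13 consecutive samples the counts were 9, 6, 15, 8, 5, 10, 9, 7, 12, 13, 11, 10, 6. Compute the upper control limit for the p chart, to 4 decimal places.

0.1802

p̄ = Σdᵢ / (k·n) = 121 / (13 × 100) = 0.09308
UCL = p̄ + 3·√(p̄(1−p̄)/n) = 0.09308 + 3 × √(0.09308×0.90692/100) = 0.09308 + 3 × 0.02905 = 0.18024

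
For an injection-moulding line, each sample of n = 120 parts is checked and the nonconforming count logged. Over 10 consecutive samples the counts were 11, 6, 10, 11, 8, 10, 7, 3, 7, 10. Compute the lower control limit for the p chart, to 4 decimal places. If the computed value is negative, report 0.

0.0000

p̄ = Σdᵢ / (k·n) = 83 / (10 × 120) = 0.06917
LCL = p̄ − 3·√(p̄(1−p̄)/n) = 0.06917 − 3 × 0.02316 = -0.00032 → 0 (negative, so LCL = 0)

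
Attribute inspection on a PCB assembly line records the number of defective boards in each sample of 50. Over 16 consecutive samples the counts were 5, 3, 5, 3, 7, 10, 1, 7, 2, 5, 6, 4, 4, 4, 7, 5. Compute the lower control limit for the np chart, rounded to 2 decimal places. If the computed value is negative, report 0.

p̄ = Σdᵢ / (k·n) = 78 / (16 × 50) = 0.09750
LCL = np̄ − 3·√(np̄(1−p̄)) = 4.8750 − 3 × 2.0975 = -1.4176 → 0 (negative, so LCL = 0)

0.00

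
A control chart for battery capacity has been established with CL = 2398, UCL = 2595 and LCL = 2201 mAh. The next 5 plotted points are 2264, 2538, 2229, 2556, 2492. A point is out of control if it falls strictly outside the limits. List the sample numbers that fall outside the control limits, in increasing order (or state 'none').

All 5 points lie within [2201, 2595].

none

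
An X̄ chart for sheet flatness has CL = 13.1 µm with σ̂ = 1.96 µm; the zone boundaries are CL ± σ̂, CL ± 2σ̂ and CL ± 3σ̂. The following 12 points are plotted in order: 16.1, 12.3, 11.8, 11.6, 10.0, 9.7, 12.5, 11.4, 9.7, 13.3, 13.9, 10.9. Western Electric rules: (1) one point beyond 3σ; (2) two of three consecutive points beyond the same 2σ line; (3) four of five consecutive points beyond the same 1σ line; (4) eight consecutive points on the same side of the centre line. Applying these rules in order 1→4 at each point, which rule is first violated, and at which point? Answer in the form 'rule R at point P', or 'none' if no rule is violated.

Zone of each point (C = within 1σ̂, B = 1σ̂–2σ̂, A = 2σ̂–3σ̂, * = beyond 3σ̂; sign = side of CL): 1:+B, 2:-C, 3:-C, 4:-C, 5:-B, 6:-B, 7:-C, 8:-C, 9:-B, 10:+C, 11:+C, 12:-B
Rule 4 (eight consecutive points on the same side of the centre line) is satisfied at point 9.

rule 4 at point 9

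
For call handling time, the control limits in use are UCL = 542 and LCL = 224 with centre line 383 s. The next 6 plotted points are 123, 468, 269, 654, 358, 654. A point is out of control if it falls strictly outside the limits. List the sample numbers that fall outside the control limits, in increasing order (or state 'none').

1, 4, 6

Compare each point to [224, 542]: sample 1 = 123 < LCL; sample 4 = 654 > UCL; sample 6 = 654 > UCL.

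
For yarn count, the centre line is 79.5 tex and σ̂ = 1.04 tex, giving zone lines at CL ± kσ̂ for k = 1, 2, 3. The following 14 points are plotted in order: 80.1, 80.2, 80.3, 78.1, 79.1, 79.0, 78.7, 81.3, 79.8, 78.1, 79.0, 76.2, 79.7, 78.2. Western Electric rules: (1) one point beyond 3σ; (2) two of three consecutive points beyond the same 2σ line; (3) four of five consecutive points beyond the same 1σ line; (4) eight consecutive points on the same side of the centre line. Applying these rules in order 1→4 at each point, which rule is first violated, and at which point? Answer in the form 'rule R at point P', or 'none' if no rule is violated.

Zone of each point (C = within 1σ̂, B = 1σ̂–2σ̂, A = 2σ̂–3σ̂, * = beyond 3σ̂; sign = side of CL): 1:+C, 2:+C, 3:+C, 4:-B, 5:-C, 6:-C, 7:-C, 8:+B, 9:+C, 10:-B, 11:-C, 12:-*, 13:+C, 14:-B
Rule 1 (one point beyond the 3σ limits) is satisfied at point 12.

rule 1 at point 12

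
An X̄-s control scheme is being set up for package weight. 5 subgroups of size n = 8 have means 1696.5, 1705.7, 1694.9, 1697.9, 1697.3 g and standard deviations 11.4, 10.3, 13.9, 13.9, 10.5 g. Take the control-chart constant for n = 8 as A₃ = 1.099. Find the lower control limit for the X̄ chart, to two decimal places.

1685.27

X̄̄ = (1696.5 + 1705.7 + 1694.9 + 1697.9 + 1697.3) / 5 = 1698.4600
s̄ = (11.4 + 10.3 + 13.9 + 13.9 + 10.5) / 5 = 12.0000
LCL = X̄̄ − A₃·s̄ = 1698.4600 − 1.099 × 12.0000 = 1685.2720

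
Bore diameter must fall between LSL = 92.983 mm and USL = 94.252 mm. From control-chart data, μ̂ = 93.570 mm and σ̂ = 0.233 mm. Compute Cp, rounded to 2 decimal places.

Cp = (USL − LSL) / (6σ̂) = (94.252 − 92.983) / (6 × 0.233) = 1.2690 / 1.3980 = 0.9077

0.91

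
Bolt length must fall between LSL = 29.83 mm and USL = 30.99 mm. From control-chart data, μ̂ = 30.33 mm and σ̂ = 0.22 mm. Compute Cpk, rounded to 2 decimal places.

Cpu = (USL − μ̂) / (3σ̂) = (30.99 − 30.33) / (3 × 0.22) = 1.0000; Cpl = (μ̂ − LSL) / (3σ̂) = (30.33 − 29.83) / (3 × 0.22) = 0.7576; Cpk = min(Cpu, Cpl) = 0.7576

0.76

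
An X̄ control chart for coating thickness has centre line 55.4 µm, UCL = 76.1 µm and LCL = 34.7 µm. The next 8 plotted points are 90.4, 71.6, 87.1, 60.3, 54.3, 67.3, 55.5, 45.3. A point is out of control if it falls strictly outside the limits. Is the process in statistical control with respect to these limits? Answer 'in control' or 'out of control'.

out of control

Compare each point to [34.7, 76.1]: sample 1 = 90.4 > UCL; sample 3 = 87.1 > UCL.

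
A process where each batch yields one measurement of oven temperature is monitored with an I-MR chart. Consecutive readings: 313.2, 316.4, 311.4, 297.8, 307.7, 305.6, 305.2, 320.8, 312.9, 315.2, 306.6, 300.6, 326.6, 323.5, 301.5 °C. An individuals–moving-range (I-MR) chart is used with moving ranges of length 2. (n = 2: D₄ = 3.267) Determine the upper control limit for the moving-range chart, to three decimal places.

29.333

Moving ranges: 3.2, 5.0, 13.6, 9.9, 2.1, 0.4, 15.6, 7.9, 2.3, 8.6, 6.0, 26.0, 3.1, 22.0; M̄R̄ = 125.7000 / 14 = 8.9786
UCL_MR = D₄·M̄R̄ = 3.267 × 8.9786 = 29.3330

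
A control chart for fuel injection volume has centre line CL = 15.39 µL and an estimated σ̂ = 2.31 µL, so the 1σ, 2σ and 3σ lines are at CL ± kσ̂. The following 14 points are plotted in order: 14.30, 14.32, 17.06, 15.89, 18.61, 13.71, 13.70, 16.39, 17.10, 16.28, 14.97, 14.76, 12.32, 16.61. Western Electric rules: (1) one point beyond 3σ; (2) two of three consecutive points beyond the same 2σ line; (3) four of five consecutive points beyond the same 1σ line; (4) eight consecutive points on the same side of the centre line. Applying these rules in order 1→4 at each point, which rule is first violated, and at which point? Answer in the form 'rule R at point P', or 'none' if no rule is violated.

none

Zone of each point (C = within 1σ̂, B = 1σ̂–2σ̂, A = 2σ̂–3σ̂, * = beyond 3σ̂; sign = side of CL): 1:-C, 2:-C, 3:+C, 4:+C, 5:+B, 6:-C, 7:-C, 8:+C, 9:+C, 10:+C, 11:-C, 12:-C, 13:-B, 14:+C
No rule fires across all 14 points.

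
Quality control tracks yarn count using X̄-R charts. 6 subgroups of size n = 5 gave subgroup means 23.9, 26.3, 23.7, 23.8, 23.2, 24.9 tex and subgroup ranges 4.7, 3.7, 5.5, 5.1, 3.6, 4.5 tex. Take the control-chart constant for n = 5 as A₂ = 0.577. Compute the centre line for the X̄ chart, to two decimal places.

24.30

X̄̄ = (23.9 + 26.3 + 23.7 + 23.8 + 23.2 + 24.9) / 6 = 145.8000 / 6 = 24.3000
CL = X̄̄ = 24.3000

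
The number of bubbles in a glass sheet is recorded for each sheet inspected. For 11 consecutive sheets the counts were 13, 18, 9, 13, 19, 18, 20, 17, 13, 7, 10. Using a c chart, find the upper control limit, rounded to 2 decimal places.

c̄ = (13 + 18 + 9 + 13 + 19 + 18 + 20 + 17 + 13 + 7 + 10) / 11 = 157 / 11 = 14.2727
UCL = c̄ + 3√c̄ = 14.2727 + 3 × √14.2727 = 14.2727 + 3 × 3.7779 = 25.6065

25.61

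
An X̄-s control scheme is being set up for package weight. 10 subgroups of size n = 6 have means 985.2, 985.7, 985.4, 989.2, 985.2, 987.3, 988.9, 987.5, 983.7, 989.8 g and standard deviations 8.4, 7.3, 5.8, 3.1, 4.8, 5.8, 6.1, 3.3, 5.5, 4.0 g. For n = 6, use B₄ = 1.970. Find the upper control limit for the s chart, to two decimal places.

10.66

s̄ = (8.4 + 7.3 + 5.8 + 3.1 + 4.8 + 5.8 + 6.1 + 3.3 + 5.5 + 4.0) / 10 = 5.4100
UCL_s = B₄·s̄ = 1.970 × 5.4100 = 10.6577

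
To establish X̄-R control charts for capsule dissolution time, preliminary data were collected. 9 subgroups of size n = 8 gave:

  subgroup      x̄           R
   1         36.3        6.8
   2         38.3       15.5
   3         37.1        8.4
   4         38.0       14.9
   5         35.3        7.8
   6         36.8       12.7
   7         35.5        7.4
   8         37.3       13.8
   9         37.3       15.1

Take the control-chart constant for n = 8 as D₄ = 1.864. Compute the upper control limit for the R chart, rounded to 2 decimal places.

21.21

R̄ = (6.8 + 15.5 + 8.4 + 14.9 + 7.8 + 12.7 + 7.4 + 13.8 + 15.1) / 9 = 102.4000 / 9 = 11.3778
UCL_R = D₄·R̄ = 1.864 × 11.3778 = 21.2082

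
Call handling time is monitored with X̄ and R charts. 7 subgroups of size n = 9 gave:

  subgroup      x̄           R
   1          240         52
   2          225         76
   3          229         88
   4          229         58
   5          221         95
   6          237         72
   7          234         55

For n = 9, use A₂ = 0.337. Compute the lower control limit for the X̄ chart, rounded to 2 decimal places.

206.84

X̄̄ = (240 + 225 + 229 + 229 + 221 + 237 + 234) / 7 = 1615.0000 / 7 = 230.7143
R̄ = (52 + 76 + 88 + 58 + 95 + 72 + 55) / 7 = 496.0000 / 7 = 70.8571
LCL = X̄̄ − A₂·R̄ = 230.7143 − 0.337 × 70.8571 = 206.8354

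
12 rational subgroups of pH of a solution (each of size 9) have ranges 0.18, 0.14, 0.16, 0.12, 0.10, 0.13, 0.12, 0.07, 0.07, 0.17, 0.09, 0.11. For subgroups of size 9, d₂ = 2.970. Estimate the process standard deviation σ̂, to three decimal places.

R̄ = (0.18 + 0.14 + 0.16 + 0.12 + 0.10 + 0.13 + 0.12 + 0.07 + 0.07 + 0.17 + 0.09 + 0.11) / 12 = 0.1217
σ̂ = R̄ / d₂ = 0.1217 / 2.970 = 0.0410

0.041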